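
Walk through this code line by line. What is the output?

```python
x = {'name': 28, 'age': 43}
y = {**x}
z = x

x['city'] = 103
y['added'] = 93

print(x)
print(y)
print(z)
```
{'name': 28, 'age': 43, 'city': 103}
{'name': 28, 'age': 43, 'added': 93}
{'name': 28, 'age': 43, 'city': 103}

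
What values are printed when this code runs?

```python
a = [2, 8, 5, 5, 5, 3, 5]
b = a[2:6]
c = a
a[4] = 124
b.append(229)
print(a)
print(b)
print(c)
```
[2, 8, 5, 5, 124, 3, 5]
[5, 5, 5, 3, 229]
[2, 8, 5, 5, 124, 3, 5]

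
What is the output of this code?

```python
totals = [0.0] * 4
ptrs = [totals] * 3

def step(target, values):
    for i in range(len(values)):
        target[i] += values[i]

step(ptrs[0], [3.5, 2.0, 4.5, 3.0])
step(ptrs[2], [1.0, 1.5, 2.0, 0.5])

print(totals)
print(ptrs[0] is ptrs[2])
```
[4.5, 3.5, 6.5, 3.5]
True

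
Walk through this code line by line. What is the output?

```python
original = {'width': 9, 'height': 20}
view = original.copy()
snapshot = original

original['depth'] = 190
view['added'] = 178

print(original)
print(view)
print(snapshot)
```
{'width': 9, 'height': 20, 'depth': 190}
{'width': 9, 'height': 20, 'added': 178}
{'width': 9, 'height': 20, 'depth': 190}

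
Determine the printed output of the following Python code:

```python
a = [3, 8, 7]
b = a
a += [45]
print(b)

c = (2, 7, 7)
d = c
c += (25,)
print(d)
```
[3, 8, 7, 45]
(2, 7, 7)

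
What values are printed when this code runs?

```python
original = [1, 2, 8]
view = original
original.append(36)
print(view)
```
[1, 2, 8, 36]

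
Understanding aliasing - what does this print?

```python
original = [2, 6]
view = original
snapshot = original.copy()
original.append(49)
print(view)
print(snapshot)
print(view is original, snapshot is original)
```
[2, 6, 49]
[2, 6]
True False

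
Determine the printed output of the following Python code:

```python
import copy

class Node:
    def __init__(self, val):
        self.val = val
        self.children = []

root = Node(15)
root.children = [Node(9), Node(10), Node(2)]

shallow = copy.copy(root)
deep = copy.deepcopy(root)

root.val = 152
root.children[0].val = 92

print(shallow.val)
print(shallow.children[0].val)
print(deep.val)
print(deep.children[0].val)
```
15
92
15
9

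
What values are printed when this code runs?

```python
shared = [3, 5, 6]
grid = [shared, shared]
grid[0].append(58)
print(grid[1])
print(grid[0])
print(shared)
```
[3, 5, 6, 58]
[3, 5, 6, 58]
[3, 5, 6, 58]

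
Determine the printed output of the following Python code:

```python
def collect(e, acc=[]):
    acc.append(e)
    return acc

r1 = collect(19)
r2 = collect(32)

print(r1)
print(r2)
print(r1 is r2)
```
[19, 32]
[19, 32]
True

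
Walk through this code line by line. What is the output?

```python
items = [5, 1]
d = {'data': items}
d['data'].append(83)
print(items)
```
[5, 1, 83]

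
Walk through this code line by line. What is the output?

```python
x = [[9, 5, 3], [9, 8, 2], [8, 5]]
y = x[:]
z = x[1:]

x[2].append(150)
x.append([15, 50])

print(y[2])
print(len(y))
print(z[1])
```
[8, 5, 150]
3
[8, 5, 150]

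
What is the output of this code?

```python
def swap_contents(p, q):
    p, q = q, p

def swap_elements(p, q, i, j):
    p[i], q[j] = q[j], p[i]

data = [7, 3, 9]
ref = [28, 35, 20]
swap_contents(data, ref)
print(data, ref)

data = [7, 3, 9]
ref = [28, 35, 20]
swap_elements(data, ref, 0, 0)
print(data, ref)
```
[7, 3, 9] [28, 35, 20]
[28, 3, 9] [7, 35, 20]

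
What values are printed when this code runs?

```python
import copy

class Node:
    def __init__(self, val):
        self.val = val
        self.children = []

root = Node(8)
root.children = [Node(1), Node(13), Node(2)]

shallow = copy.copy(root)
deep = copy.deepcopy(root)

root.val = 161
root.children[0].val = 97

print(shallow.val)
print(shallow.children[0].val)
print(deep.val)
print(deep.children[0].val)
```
8
97
8
1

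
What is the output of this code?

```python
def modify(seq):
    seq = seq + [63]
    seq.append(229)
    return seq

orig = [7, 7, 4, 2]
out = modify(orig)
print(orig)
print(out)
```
[7, 7, 4, 2]
[7, 7, 4, 2, 63, 229]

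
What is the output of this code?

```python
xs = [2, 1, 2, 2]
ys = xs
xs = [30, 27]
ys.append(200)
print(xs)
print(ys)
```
[30, 27]
[2, 1, 2, 2, 200]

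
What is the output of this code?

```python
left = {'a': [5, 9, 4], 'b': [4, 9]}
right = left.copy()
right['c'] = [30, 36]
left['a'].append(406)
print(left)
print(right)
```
{'a': [5, 9, 4, 406], 'b': [4, 9]}
{'a': [5, 9, 4, 406], 'b': [4, 9], 'c': [30, 36]}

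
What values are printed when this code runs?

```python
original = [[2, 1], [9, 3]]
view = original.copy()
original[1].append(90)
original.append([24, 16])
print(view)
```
[[2, 1], [9, 3, 90]]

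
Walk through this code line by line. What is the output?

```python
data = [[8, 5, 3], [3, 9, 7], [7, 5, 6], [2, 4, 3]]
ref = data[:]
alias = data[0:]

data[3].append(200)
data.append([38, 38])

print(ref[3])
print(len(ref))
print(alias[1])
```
[2, 4, 3, 200]
4
[3, 9, 7]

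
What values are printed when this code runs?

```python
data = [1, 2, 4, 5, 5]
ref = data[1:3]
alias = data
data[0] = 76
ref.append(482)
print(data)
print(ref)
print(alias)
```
[76, 2, 4, 5, 5]
[2, 4, 482]
[76, 2, 4, 5, 5]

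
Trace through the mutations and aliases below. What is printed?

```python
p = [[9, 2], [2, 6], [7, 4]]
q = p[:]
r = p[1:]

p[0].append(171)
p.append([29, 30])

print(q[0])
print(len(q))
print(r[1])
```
[9, 2, 171]
3
[7, 4]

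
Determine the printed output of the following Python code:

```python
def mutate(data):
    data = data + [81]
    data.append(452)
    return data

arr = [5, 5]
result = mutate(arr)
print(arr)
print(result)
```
[5, 5]
[5, 5, 81, 452]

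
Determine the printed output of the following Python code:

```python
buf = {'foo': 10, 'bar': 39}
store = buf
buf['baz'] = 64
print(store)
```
{'foo': 10, 'bar': 39, 'baz': 64}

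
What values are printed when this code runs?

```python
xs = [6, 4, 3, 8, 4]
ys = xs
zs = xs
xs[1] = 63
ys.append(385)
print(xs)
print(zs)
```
[6, 63, 3, 8, 4, 385]
[6, 63, 3, 8, 4, 385]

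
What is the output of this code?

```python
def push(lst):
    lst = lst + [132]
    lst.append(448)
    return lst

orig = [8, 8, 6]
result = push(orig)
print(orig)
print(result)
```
[8, 8, 6]
[8, 8, 6, 132, 448]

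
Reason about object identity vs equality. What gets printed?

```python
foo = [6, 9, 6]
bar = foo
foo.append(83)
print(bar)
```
[6, 9, 6, 83]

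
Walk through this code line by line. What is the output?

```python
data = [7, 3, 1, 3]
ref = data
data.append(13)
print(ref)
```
[7, 3, 1, 3, 13]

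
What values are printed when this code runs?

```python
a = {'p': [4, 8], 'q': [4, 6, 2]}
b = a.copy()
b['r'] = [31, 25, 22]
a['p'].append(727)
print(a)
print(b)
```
{'p': [4, 8, 727], 'q': [4, 6, 2]}
{'p': [4, 8, 727], 'q': [4, 6, 2], 'r': [31, 25, 22]}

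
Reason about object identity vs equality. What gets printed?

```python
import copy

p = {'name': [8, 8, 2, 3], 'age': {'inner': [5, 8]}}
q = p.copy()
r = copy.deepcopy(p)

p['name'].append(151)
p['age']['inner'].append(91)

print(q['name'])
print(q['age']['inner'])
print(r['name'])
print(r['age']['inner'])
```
[8, 8, 2, 3, 151]
[5, 8, 91]
[8, 8, 2, 3]
[5, 8]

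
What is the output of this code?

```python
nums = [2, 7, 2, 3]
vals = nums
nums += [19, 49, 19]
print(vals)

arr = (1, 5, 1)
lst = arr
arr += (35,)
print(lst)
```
[2, 7, 2, 3, 19, 49, 19]
(1, 5, 1)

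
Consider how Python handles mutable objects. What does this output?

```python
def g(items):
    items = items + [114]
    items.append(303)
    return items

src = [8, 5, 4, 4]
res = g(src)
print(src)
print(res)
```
[8, 5, 4, 4]
[8, 5, 4, 4, 114, 303]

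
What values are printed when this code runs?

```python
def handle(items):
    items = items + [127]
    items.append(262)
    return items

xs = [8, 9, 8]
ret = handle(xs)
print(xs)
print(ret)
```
[8, 9, 8]
[8, 9, 8, 127, 262]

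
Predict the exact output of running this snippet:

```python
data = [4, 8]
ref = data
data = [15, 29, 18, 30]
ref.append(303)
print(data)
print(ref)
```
[15, 29, 18, 30]
[4, 8, 303]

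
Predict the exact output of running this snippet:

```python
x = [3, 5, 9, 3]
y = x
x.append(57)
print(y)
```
[3, 5, 9, 3, 57]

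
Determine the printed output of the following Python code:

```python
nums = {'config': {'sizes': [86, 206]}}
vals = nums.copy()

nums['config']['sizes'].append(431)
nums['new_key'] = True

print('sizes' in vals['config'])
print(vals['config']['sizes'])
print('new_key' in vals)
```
True
[86, 206, 431]
False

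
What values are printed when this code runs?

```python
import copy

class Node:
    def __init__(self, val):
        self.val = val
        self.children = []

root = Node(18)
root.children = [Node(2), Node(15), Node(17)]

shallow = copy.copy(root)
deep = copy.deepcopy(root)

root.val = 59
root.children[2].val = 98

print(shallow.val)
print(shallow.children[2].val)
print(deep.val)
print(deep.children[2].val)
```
18
98
18
17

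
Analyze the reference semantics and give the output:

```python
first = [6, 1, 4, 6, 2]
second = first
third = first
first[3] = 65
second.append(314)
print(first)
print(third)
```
[6, 1, 4, 65, 2, 314]
[6, 1, 4, 65, 2, 314]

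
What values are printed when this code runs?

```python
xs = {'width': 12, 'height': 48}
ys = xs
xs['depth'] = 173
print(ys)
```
{'width': 12, 'height': 48, 'depth': 173}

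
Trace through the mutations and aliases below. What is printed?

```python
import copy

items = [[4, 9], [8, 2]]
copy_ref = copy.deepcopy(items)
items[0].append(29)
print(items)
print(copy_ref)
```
[[4, 9, 29], [8, 2]]
[[4, 9], [8, 2]]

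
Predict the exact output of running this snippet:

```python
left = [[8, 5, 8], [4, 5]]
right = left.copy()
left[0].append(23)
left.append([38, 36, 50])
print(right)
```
[[8, 5, 8, 23], [4, 5]]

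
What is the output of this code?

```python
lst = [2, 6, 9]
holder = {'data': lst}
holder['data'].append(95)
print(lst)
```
[2, 6, 9, 95]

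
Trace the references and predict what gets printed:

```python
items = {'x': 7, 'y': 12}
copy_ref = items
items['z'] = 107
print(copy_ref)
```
{'x': 7, 'y': 12, 'z': 107}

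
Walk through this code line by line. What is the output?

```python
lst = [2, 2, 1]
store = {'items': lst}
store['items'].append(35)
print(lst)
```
[2, 2, 1, 35]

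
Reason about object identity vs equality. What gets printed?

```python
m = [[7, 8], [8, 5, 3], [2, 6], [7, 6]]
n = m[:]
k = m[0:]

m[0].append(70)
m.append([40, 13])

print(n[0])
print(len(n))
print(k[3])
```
[7, 8, 70]
4
[7, 6]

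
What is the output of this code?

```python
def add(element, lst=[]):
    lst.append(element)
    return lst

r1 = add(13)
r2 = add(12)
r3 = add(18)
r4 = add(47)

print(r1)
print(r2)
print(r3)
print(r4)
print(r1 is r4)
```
[13, 12, 18, 47]
[13, 12, 18, 47]
[13, 12, 18, 47]
[13, 12, 18, 47]
True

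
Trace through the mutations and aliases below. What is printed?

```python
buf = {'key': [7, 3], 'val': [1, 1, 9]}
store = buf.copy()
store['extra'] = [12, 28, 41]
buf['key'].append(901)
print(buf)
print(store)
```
{'key': [7, 3, 901], 'val': [1, 1, 9]}
{'key': [7, 3, 901], 'val': [1, 1, 9], 'extra': [12, 28, 41]}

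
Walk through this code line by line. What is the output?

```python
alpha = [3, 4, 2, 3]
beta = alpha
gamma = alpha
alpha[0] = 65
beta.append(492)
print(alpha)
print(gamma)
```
[65, 4, 2, 3, 492]
[65, 4, 2, 3, 492]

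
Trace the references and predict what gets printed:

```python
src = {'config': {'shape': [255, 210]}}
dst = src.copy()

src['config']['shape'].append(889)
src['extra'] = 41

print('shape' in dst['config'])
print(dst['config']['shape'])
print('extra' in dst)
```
True
[255, 210, 889]
False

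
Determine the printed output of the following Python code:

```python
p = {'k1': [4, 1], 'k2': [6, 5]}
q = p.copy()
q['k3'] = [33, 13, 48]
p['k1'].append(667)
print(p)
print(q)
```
{'k1': [4, 1, 667], 'k2': [6, 5]}
{'k1': [4, 1, 667], 'k2': [6, 5], 'k3': [33, 13, 48]}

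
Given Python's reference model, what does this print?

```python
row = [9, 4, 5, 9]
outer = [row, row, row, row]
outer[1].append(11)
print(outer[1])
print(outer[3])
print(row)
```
[9, 4, 5, 9, 11]
[9, 4, 5, 9, 11]
[9, 4, 5, 9, 11]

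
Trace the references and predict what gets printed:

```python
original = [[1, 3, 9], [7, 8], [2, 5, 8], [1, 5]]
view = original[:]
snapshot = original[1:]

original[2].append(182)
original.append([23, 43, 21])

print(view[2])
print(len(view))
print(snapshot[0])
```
[2, 5, 8, 182]
4
[7, 8]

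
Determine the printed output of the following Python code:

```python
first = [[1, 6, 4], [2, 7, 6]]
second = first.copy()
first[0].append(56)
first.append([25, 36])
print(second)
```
[[1, 6, 4, 56], [2, 7, 6]]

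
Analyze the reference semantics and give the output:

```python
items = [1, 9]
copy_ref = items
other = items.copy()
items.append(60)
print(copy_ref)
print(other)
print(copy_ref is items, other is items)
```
[1, 9, 60]
[1, 9]
True False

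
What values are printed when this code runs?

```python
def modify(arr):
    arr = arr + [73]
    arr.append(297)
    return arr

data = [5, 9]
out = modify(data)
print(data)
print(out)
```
[5, 9]
[5, 9, 73, 297]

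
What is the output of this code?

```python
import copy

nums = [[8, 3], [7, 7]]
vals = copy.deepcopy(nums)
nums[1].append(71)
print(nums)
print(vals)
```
[[8, 3], [7, 7, 71]]
[[8, 3], [7, 7]]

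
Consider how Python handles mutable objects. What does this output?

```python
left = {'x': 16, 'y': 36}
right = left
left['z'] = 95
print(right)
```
{'x': 16, 'y': 36, 'z': 95}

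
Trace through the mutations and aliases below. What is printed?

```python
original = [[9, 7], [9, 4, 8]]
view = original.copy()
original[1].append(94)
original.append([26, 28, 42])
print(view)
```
[[9, 7], [9, 4, 8, 94]]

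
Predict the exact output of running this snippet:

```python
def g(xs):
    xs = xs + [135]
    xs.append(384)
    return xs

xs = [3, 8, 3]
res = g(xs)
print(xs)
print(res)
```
[3, 8, 3]
[3, 8, 3, 135, 384]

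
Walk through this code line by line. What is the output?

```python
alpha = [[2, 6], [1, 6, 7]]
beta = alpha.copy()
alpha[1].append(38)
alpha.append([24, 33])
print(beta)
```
[[2, 6], [1, 6, 7, 38]]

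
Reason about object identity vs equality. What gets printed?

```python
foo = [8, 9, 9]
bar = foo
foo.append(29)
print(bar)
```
[8, 9, 9, 29]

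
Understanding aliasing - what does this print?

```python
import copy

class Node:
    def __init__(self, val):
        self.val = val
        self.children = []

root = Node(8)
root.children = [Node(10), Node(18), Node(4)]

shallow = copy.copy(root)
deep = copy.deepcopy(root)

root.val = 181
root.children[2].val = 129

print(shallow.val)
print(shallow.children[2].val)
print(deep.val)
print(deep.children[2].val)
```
8
129
8
4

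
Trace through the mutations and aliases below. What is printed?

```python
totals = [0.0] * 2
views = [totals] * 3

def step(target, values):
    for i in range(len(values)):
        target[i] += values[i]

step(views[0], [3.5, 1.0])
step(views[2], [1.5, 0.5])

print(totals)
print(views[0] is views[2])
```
[5.0, 1.5]
True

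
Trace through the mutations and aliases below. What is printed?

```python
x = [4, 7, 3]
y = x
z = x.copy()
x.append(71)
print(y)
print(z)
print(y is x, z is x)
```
[4, 7, 3, 71]
[4, 7, 3]
True False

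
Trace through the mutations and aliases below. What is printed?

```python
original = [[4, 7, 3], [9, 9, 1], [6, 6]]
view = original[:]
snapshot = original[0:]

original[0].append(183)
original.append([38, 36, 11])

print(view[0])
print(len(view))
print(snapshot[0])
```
[4, 7, 3, 183]
3
[4, 7, 3, 183]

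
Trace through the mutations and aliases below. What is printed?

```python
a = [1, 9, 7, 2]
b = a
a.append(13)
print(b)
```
[1, 9, 7, 2, 13]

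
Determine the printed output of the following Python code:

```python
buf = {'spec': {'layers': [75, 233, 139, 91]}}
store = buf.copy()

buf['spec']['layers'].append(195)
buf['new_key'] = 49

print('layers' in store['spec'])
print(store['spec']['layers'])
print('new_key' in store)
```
True
[75, 233, 139, 91, 195]
False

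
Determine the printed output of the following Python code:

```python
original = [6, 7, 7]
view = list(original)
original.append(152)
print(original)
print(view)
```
[6, 7, 7, 152]
[6, 7, 7]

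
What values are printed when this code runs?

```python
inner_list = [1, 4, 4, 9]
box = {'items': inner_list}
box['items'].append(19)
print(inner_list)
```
[1, 4, 4, 9, 19]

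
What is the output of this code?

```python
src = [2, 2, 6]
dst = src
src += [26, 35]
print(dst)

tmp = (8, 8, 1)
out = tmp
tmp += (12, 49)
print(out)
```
[2, 2, 6, 26, 35]
(8, 8, 1)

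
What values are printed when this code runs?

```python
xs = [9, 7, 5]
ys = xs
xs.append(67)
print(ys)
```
[9, 7, 5, 67]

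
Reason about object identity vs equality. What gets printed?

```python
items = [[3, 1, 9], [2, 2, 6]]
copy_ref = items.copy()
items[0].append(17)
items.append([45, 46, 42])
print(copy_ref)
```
[[3, 1, 9, 17], [2, 2, 6]]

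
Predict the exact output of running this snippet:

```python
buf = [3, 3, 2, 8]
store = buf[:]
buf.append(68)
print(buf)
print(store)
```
[3, 3, 2, 8, 68]
[3, 3, 2, 8]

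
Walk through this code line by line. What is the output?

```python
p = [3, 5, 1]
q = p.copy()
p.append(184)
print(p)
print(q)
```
[3, 5, 1, 184]
[3, 5, 1]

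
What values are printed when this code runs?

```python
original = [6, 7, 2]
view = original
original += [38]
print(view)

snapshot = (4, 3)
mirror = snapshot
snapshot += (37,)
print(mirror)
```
[6, 7, 2, 38]
(4, 3)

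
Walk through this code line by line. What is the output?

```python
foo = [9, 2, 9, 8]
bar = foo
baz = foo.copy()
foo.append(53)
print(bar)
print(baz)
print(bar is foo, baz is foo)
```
[9, 2, 9, 8, 53]
[9, 2, 9, 8]
True False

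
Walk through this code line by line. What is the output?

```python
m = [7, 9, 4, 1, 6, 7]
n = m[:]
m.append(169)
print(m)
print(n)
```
[7, 9, 4, 1, 6, 7, 169]
[7, 9, 4, 1, 6, 7]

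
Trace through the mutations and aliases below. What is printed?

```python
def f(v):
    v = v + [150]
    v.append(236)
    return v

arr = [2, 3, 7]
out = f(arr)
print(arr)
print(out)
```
[2, 3, 7]
[2, 3, 7, 150, 236]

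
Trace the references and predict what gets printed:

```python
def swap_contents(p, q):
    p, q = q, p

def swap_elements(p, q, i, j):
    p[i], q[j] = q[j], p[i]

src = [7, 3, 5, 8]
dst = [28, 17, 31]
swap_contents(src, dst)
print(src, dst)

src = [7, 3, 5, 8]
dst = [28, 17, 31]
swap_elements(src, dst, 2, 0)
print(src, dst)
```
[7, 3, 5, 8] [28, 17, 31]
[7, 3, 28, 8] [5, 17, 31]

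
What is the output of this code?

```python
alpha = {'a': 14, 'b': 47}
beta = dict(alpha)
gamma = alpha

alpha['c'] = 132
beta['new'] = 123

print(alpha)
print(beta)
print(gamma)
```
{'a': 14, 'b': 47, 'c': 132}
{'a': 14, 'b': 47, 'new': 123}
{'a': 14, 'b': 47, 'c': 132}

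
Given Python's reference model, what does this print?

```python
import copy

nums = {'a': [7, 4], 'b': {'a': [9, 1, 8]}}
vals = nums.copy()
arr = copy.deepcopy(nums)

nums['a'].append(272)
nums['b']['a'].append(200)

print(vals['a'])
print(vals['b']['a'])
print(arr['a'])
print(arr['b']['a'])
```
[7, 4, 272]
[9, 1, 8, 200]
[7, 4]
[9, 1, 8]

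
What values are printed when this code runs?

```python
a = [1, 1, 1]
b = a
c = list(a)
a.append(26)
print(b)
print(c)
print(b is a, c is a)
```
[1, 1, 1, 26]
[1, 1, 1]
True False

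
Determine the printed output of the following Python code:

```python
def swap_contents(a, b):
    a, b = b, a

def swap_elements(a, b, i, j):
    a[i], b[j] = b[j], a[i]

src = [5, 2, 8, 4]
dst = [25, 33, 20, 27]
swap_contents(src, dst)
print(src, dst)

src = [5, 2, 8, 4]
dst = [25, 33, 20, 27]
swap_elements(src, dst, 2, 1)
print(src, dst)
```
[5, 2, 8, 4] [25, 33, 20, 27]
[5, 2, 33, 4] [25, 8, 20, 27]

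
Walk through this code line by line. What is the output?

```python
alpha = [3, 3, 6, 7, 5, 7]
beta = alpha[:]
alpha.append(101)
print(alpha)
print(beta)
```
[3, 3, 6, 7, 5, 7, 101]
[3, 3, 6, 7, 5, 7]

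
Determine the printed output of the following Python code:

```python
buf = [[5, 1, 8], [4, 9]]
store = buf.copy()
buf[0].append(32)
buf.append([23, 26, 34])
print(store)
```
[[5, 1, 8, 32], [4, 9]]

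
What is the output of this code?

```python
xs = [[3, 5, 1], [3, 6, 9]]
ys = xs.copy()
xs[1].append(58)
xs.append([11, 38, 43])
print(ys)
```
[[3, 5, 1], [3, 6, 9, 58]]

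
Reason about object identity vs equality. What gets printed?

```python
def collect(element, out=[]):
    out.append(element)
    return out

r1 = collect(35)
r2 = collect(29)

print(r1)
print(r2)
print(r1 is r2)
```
[35, 29]
[35, 29]
True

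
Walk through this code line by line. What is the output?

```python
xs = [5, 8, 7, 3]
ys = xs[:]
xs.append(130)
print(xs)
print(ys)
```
[5, 8, 7, 3, 130]
[5, 8, 7, 3]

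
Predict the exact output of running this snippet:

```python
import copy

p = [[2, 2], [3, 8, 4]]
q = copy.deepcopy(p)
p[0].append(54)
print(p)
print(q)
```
[[2, 2, 54], [3, 8, 4]]
[[2, 2], [3, 8, 4]]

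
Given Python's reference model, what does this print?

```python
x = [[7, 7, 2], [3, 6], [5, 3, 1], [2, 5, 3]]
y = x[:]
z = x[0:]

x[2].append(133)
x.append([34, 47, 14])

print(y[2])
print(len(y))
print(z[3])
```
[5, 3, 1, 133]
4
[2, 5, 3]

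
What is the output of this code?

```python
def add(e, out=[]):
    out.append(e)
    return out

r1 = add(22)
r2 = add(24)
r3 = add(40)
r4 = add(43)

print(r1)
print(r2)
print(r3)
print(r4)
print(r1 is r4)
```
[22, 24, 40, 43]
[22, 24, 40, 43]
[22, 24, 40, 43]
[22, 24, 40, 43]
True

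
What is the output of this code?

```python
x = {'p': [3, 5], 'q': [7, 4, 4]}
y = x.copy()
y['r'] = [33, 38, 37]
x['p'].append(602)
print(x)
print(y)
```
{'p': [3, 5, 602], 'q': [7, 4, 4]}
{'p': [3, 5, 602], 'q': [7, 4, 4], 'r': [33, 38, 37]}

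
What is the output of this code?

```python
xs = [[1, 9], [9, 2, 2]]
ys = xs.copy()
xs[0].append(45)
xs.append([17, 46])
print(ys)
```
[[1, 9, 45], [9, 2, 2]]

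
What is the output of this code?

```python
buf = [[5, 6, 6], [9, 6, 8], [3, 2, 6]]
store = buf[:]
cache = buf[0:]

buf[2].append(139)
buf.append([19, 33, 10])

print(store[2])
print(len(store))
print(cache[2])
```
[3, 2, 6, 139]
3
[3, 2, 6, 139]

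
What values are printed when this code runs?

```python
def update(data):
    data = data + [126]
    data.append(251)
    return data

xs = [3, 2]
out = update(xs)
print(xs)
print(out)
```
[3, 2]
[3, 2, 126, 251]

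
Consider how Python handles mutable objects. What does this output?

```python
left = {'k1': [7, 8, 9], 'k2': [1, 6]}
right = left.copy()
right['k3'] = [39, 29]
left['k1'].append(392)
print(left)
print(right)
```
{'k1': [7, 8, 9, 392], 'k2': [1, 6]}
{'k1': [7, 8, 9, 392], 'k2': [1, 6], 'k3': [39, 29]}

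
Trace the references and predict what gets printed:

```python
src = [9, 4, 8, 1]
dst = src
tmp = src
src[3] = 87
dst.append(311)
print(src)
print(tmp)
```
[9, 4, 8, 87, 311]
[9, 4, 8, 87, 311]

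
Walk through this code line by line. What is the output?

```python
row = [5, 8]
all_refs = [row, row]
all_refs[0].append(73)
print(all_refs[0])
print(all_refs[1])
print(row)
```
[5, 8, 73]
[5, 8, 73]
[5, 8, 73]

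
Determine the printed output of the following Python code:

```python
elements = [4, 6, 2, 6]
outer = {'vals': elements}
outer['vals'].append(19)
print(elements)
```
[4, 6, 2, 6, 19]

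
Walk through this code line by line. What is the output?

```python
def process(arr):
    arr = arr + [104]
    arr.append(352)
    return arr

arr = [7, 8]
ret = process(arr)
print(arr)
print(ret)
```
[7, 8]
[7, 8, 104, 352]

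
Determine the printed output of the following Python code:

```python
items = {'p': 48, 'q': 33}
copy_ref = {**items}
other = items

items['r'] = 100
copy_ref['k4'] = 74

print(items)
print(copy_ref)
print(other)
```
{'p': 48, 'q': 33, 'r': 100}
{'p': 48, 'q': 33, 'k4': 74}
{'p': 48, 'q': 33, 'r': 100}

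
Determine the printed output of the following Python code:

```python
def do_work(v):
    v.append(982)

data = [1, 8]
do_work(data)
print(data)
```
[1, 8, 982]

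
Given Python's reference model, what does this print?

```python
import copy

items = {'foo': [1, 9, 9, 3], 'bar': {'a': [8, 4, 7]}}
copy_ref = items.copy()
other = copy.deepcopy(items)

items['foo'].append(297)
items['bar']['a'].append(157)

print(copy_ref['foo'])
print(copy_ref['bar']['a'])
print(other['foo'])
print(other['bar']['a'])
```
[1, 9, 9, 3, 297]
[8, 4, 7, 157]
[1, 9, 9, 3]
[8, 4, 7]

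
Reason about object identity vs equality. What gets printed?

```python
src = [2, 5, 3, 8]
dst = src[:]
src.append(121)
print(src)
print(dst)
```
[2, 5, 3, 8, 121]
[2, 5, 3, 8]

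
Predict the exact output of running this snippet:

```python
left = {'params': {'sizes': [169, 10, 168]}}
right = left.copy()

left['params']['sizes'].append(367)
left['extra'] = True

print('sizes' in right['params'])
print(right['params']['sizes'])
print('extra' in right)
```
True
[169, 10, 168, 367]
False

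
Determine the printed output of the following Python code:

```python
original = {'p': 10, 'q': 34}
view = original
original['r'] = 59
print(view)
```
{'p': 10, 'q': 34, 'r': 59}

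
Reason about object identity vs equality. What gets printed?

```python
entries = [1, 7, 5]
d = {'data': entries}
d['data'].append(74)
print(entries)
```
[1, 7, 5, 74]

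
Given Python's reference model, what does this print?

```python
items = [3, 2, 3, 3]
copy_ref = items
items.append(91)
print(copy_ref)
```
[3, 2, 3, 3, 91]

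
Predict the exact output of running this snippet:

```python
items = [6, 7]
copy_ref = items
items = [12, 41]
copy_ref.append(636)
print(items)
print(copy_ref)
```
[12, 41]
[6, 7, 636]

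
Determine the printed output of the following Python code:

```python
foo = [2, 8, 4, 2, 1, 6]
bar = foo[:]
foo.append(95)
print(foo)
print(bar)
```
[2, 8, 4, 2, 1, 6, 95]
[2, 8, 4, 2, 1, 6]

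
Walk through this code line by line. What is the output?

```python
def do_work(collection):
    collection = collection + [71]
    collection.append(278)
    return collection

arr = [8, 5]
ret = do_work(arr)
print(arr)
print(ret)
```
[8, 5]
[8, 5, 71, 278]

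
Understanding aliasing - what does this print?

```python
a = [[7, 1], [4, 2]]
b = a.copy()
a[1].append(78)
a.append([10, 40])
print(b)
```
[[7, 1], [4, 2, 78]]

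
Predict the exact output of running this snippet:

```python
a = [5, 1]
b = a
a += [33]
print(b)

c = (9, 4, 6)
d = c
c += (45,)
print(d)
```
[5, 1, 33]
(9, 4, 6)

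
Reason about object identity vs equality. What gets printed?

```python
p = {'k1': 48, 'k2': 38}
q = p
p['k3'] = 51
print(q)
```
{'k1': 48, 'k2': 38, 'k3': 51}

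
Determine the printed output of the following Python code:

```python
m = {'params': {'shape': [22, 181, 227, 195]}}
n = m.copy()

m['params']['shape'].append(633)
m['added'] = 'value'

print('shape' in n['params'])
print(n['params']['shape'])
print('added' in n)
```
True
[22, 181, 227, 195, 633]
False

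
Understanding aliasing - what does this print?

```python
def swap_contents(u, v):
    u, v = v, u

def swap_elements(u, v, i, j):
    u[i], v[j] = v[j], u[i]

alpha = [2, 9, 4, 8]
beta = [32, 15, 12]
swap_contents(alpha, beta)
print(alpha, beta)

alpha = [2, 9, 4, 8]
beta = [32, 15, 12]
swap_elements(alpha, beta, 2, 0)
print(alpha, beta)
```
[2, 9, 4, 8] [32, 15, 12]
[2, 9, 32, 8] [4, 15, 12]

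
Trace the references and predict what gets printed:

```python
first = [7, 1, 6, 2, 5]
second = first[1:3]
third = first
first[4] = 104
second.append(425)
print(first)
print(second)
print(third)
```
[7, 1, 6, 2, 104]
[1, 6, 425]
[7, 1, 6, 2, 104]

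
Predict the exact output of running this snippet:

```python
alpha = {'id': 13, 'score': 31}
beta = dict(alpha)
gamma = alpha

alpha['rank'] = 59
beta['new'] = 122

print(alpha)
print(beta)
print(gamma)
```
{'id': 13, 'score': 31, 'rank': 59}
{'id': 13, 'score': 31, 'new': 122}
{'id': 13, 'score': 31, 'rank': 59}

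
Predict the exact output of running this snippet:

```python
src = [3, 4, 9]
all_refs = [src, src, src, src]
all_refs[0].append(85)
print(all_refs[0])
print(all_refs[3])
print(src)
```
[3, 4, 9, 85]
[3, 4, 9, 85]
[3, 4, 9, 85]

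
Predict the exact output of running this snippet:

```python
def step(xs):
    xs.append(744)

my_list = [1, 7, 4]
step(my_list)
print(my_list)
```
[1, 7, 4, 744]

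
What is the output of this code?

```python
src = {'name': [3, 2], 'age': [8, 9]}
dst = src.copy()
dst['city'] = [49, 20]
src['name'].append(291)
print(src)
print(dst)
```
{'name': [3, 2, 291], 'age': [8, 9]}
{'name': [3, 2, 291], 'age': [8, 9], 'city': [49, 20]}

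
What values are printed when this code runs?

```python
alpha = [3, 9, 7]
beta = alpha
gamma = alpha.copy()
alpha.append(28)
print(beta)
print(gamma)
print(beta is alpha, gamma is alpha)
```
[3, 9, 7, 28]
[3, 9, 7]
True False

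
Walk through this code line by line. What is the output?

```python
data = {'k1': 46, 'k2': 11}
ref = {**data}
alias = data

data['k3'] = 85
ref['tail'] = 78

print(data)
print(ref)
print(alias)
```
{'k1': 46, 'k2': 11, 'k3': 85}
{'k1': 46, 'k2': 11, 'tail': 78}
{'k1': 46, 'k2': 11, 'k3': 85}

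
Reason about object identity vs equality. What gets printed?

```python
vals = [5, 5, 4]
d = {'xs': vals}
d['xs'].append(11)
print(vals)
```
[5, 5, 4, 11]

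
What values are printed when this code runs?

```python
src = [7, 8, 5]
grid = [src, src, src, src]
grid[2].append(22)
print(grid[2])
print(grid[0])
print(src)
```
[7, 8, 5, 22]
[7, 8, 5, 22]
[7, 8, 5, 22]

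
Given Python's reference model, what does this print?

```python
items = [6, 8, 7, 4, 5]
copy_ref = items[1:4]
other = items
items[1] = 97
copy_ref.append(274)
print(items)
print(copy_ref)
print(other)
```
[6, 97, 7, 4, 5]
[8, 7, 4, 274]
[6, 97, 7, 4, 5]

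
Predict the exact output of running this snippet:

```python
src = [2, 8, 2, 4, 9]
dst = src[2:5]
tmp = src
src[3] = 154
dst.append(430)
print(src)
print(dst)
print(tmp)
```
[2, 8, 2, 154, 9]
[2, 4, 9, 430]
[2, 8, 2, 154, 9]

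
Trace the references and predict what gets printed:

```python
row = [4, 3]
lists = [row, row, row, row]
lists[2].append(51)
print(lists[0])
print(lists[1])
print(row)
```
[4, 3, 51]
[4, 3, 51]
[4, 3, 51]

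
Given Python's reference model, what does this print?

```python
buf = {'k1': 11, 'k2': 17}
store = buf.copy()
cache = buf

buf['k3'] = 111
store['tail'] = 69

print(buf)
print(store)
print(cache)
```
{'k1': 11, 'k2': 17, 'k3': 111}
{'k1': 11, 'k2': 17, 'tail': 69}
{'k1': 11, 'k2': 17, 'k3': 111}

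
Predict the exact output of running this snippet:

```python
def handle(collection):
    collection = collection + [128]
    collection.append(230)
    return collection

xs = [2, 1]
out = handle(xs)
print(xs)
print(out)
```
[2, 1]
[2, 1, 128, 230]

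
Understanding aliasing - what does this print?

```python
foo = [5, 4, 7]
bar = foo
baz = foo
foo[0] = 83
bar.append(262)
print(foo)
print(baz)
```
[83, 4, 7, 262]
[83, 4, 7, 262]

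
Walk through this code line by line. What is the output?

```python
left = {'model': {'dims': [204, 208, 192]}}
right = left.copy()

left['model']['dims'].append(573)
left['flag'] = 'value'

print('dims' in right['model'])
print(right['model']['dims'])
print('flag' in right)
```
True
[204, 208, 192, 573]
False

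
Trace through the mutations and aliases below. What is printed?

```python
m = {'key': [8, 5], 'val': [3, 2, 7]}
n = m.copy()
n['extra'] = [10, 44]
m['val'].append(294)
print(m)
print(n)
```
{'key': [8, 5], 'val': [3, 2, 7, 294]}
{'key': [8, 5], 'val': [3, 2, 7, 294], 'extra': [10, 44]}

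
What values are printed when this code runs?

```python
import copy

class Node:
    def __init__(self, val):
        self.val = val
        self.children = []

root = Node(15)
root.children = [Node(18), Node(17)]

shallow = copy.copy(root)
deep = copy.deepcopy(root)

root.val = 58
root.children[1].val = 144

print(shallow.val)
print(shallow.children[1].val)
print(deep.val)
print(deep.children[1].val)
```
15
144
15
17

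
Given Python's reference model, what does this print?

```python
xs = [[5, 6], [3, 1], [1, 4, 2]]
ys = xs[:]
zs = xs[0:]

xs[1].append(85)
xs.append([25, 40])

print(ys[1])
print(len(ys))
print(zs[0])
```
[3, 1, 85]
3
[5, 6]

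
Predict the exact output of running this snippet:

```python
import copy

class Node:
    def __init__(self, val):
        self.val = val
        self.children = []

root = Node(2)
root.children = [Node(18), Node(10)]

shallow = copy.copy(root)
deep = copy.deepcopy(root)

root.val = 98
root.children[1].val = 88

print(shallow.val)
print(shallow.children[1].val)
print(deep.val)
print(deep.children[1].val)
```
2
88
2
10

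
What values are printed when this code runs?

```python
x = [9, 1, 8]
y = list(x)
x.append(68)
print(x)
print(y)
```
[9, 1, 8, 68]
[9, 1, 8]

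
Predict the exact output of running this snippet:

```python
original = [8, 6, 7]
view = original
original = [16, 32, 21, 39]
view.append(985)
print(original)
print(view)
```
[16, 32, 21, 39]
[8, 6, 7, 985]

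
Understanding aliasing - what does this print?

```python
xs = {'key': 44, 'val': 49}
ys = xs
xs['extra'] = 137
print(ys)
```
{'key': 44, 'val': 49, 'extra': 137}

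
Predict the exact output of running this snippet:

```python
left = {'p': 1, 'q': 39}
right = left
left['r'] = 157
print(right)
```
{'p': 1, 'q': 39, 'r': 157}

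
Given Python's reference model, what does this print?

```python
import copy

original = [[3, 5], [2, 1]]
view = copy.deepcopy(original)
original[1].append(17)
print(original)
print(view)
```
[[3, 5], [2, 1, 17]]
[[3, 5], [2, 1]]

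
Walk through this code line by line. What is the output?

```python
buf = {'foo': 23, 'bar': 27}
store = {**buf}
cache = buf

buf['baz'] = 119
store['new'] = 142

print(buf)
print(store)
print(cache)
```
{'foo': 23, 'bar': 27, 'baz': 119}
{'foo': 23, 'bar': 27, 'new': 142}
{'foo': 23, 'bar': 27, 'baz': 119}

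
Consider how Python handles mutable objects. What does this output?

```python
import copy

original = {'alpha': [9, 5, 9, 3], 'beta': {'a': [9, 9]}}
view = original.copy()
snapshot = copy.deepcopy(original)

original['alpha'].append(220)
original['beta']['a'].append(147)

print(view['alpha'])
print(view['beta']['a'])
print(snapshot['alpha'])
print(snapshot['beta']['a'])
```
[9, 5, 9, 3, 220]
[9, 9, 147]
[9, 5, 9, 3]
[9, 9]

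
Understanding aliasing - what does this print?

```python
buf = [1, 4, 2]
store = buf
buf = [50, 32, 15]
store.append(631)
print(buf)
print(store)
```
[50, 32, 15]
[1, 4, 2, 631]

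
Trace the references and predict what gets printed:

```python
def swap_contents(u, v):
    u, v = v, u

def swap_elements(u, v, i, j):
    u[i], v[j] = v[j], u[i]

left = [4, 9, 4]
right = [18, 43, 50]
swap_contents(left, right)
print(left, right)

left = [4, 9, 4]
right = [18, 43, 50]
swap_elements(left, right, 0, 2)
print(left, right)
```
[4, 9, 4] [18, 43, 50]
[50, 9, 4] [18, 43, 4]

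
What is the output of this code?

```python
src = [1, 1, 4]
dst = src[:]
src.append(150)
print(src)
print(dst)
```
[1, 1, 4, 150]
[1, 1, 4]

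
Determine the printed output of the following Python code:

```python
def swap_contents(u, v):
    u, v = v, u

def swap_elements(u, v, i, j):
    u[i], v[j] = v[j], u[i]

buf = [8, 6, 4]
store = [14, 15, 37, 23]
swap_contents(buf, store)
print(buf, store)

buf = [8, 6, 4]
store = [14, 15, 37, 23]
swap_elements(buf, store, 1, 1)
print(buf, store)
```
[8, 6, 4] [14, 15, 37, 23]
[8, 15, 4] [14, 6, 37, 23]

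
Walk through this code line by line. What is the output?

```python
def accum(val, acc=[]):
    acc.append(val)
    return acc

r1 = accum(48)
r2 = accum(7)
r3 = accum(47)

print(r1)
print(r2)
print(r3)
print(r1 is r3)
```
[48, 7, 47]
[48, 7, 47]
[48, 7, 47]
True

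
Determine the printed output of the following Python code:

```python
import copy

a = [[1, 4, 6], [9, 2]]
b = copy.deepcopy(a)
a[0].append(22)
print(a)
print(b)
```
[[1, 4, 6, 22], [9, 2]]
[[1, 4, 6], [9, 2]]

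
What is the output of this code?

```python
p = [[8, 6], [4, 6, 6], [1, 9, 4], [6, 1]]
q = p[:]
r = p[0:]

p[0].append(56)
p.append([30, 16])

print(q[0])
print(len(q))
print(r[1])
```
[8, 6, 56]
4
[4, 6, 6]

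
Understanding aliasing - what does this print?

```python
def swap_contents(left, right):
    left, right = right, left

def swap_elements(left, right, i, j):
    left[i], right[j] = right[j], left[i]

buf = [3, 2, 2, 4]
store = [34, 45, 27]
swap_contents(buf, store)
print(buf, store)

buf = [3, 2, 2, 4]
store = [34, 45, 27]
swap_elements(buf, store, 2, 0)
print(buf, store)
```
[3, 2, 2, 4] [34, 45, 27]
[3, 2, 34, 4] [2, 45, 27]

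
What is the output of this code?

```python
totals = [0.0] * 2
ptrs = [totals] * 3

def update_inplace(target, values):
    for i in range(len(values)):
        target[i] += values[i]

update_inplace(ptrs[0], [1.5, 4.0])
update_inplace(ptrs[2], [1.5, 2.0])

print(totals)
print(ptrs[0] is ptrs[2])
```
[3.0, 6.0]
True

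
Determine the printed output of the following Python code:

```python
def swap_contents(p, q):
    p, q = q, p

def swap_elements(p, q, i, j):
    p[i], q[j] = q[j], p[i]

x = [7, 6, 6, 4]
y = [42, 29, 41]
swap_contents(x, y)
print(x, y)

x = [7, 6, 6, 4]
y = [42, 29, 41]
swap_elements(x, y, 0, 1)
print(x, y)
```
[7, 6, 6, 4] [42, 29, 41]
[29, 6, 6, 4] [42, 7, 41]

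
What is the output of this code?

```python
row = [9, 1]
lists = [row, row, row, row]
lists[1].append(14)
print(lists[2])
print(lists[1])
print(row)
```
[9, 1, 14]
[9, 1, 14]
[9, 1, 14]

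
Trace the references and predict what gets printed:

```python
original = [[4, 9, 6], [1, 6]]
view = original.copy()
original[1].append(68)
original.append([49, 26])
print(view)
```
[[4, 9, 6], [1, 6, 68]]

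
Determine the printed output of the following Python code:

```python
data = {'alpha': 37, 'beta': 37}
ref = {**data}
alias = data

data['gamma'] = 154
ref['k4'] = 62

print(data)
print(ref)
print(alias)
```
{'alpha': 37, 'beta': 37, 'gamma': 154}
{'alpha': 37, 'beta': 37, 'k4': 62}
{'alpha': 37, 'beta': 37, 'gamma': 154}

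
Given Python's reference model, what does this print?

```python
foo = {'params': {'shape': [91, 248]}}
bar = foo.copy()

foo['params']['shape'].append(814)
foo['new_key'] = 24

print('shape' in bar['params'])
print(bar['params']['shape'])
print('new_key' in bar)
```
True
[91, 248, 814]
False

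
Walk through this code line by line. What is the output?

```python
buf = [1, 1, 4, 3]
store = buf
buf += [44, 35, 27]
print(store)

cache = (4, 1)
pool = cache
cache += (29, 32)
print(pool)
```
[1, 1, 4, 3, 44, 35, 27]
(4, 1)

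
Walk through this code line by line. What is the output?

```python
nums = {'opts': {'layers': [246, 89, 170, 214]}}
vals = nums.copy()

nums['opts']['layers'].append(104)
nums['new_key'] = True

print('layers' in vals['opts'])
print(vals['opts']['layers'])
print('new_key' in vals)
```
True
[246, 89, 170, 214, 104]
False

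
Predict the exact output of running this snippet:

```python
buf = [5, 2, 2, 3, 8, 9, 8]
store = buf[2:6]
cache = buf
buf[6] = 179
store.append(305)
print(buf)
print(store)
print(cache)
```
[5, 2, 2, 3, 8, 9, 179]
[2, 3, 8, 9, 305]
[5, 2, 2, 3, 8, 9, 179]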